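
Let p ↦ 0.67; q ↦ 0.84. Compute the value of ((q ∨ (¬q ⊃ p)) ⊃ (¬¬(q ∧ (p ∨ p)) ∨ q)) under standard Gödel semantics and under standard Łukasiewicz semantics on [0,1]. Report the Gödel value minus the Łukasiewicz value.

Gödel evaluation:
  ¬q: Gödel ¬ of 0.84 = 0 (operand ≠ 0)
  (¬q ⊃ p): 0 ≤ 0.67, so result = 1
  (q ∨ (¬q ⊃ p)) = max(0.84, 1) = 1
  (p ∨ p) = max(0.67, 0.67) = 0.67
  (q ∧ (p ∨ p)) = min(0.84, 0.67) = 0.67
  ¬(q ∧ (p ∨ p)): Gödel ¬ of 0.67 = 0 (operand ≠ 0)
  ¬¬(q ∧ (p ∨ p)): Gödel ¬ of 0 = 1 (operand is 0)
  (¬¬(q ∧ (p ∨ p)) ∨ q) = max(1, 0.84) = 1
  ((q ∨ (¬q ⊃ p)) ⊃ (¬¬(q ∧ (p ∨ p)) ∨ q)): 1 ≤ 1, so result = 1
  Gödel value = 1
Łukasiewicz evaluation:
  ¬q: Łukasiewicz ¬ gives 1 − 0.84 = 0.16
  (¬q ⊃ p): min(1, 1 − 0.16 + 0.67) = 1
  (q ∨ (¬q ⊃ p)) = max(0.84, 1) = 1
  (p ∨ p) = max(0.67, 0.67) = 0.67
  (q ∧ (p ∨ p)) = min(0.84, 0.67) = 0.67
  ¬(q ∧ (p ∨ p)): Łukasiewicz ¬ gives 1 − 0.67 = 0.33
  ¬¬(q ∧ (p ∨ p)): Łukasiewicz ¬ gives 1 − 0.33 = 0.67
  (¬¬(q ∧ (p ∨ p)) ∨ q) = max(0.67, 0.84) = 0.84
  ((q ∨ (¬q ⊃ p)) ⊃ (¬¬(q ∧ (p ∨ p)) ∨ q)): min(1, 1 − 1 + 0.84) = 0.84
  Łukasiewicz value = 0.84
Difference: 1 − 0.84 = 0.16

0.16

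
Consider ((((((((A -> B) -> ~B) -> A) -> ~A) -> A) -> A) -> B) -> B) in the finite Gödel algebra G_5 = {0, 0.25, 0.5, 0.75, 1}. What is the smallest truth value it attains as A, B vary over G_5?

The minimum is attained at A = 0.25, B = 0.25:
  (A -> B): 0.25 ≤ 0.25, so result = 1
  ~B: Gödel ¬ of 0.25 = 0 (operand ≠ 0)
  ((A -> B) -> ~B): 1 > 0, so result = 0
  (((A -> B) -> ~B) -> A): 0 ≤ 0.25, so result = 1
  ~A: Gödel ¬ of 0.25 = 0 (operand ≠ 0)
  ((((A -> B) -> ~B) -> A) -> ~A): 1 > 0, so result = 0
  (((((A -> B) -> ~B) -> A) -> ~A) -> A): 0 ≤ 0.25, so result = 1
  ((((((A -> B) -> ~B) -> A) -> ~A) -> A) -> A): 1 > 0.25, so result = 0.25
  (((((((A -> B) -> ~B) -> A) -> ~A) -> A) -> A) -> B): 0.25 ≤ 0.25, so result = 1
  ((((((((A -> B) -> ~B) -> A) -> ~A) -> A) -> A) -> B) -> B): 1 > 0.25, so result = 0.25
Checking all 25 assignments confirms none give a value below 0.25.

0.25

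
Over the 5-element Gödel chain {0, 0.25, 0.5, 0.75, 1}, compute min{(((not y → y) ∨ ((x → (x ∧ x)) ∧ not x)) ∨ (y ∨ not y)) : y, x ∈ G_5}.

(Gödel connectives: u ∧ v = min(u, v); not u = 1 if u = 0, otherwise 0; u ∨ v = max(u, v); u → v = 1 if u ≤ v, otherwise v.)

1.00

Every assignment gives 1. For instance at y = 0, x = 0:
  not y: Gödel ¬ of 0 = 1 (operand is 0)
  (not y → y): 1 > 0, so result = 0
  (x ∧ x) = min(0, 0) = 0
  (x → (x ∧ x)): 0 ≤ 0, so result = 1
  not x: Gödel ¬ of 0 = 1 (operand is 0)
  ((x → (x ∧ x)) ∧ not x) = min(1, 1) = 1
  ((not y → y) ∨ ((x → (x ∧ x)) ∧ not x)) = max(0, 1) = 1
  not y: Gödel ¬ of 0 = 1 (operand is 0)
  (y ∨ not y) = max(0, 1) = 1
  (((not y → y) ∨ ((x → (x ∧ x)) ∧ not x)) ∨ (y ∨ not y)) = max(1, 1) = 1
All 25 assignments give value 1 — the formula is a G_5-tautology.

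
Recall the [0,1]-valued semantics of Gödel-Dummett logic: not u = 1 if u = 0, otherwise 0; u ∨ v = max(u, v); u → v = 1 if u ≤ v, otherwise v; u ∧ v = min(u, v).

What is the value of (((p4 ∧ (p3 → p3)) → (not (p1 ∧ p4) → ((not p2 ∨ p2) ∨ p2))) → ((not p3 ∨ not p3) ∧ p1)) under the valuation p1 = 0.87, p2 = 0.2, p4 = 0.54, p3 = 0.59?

0.00

(p3 → p3): 0.59 ≤ 0.59, so result = 1
(p4 ∧ (p3 → p3)) = min(0.54, 1) = 0.54
(p1 ∧ p4) = min(0.87, 0.54) = 0.54
not (p1 ∧ p4): Gödel ¬ of 0.54 = 0 (operand ≠ 0)
not p2: Gödel ¬ of 0.2 = 0 (operand ≠ 0)
(not p2 ∨ p2) = max(0, 0.2) = 0.2
((not p2 ∨ p2) ∨ p2) = max(0.2, 0.2) = 0.2
(not (p1 ∧ p4) → ((not p2 ∨ p2) ∨ p2)): 0 ≤ 0.2, so result = 1
((p4 ∧ (p3 → p3)) → (not (p1 ∧ p4) → ((not p2 ∨ p2) ∨ p2))): 0.54 ≤ 1, so result = 1
not p3: Gödel ¬ of 0.59 = 0 (operand ≠ 0)
not p3: Gödel ¬ of 0.59 = 0 (operand ≠ 0)
(not p3 ∨ not p3) = max(0, 0) = 0
((not p3 ∨ not p3) ∧ p1) = min(0, 0.87) = 0
(((p4 ∧ (p3 → p3)) → (not (p1 ∧ p4) → ((not p2 ∨ p2) ∨ p2))) → ((not p3 ∨ not p3) ∧ p1)): 1 > 0, so result = 0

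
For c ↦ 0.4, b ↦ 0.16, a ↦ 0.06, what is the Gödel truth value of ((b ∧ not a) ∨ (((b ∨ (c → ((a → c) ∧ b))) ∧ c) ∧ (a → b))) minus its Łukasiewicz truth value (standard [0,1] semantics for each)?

-0.24

Gödel evaluation:
  not a: Gödel ¬ of 0.06 = 0 (operand ≠ 0)
  (b ∧ not a) = min(0.16, 0) = 0
  (a → c): 0.06 ≤ 0.4, so result = 1
  ((a → c) ∧ b) = min(1, 0.16) = 0.16
  (c → ((a → c) ∧ b)): 0.4 > 0.16, so result = 0.16
  (b ∨ (c → ((a → c) ∧ b))) = max(0.16, 0.16) = 0.16
  ((b ∨ (c → ((a → c) ∧ b))) ∧ c) = min(0.16, 0.4) = 0.16
  (a → b): 0.06 ≤ 0.16, so result = 1
  (((b ∨ (c → ((a → c) ∧ b))) ∧ c) ∧ (a → b)) = min(0.16, 1) = 0.16
  ((b ∧ not a) ∨ (((b ∨ (c → ((a → c) ∧ b))) ∧ c) ∧ (a → b))) = max(0, 0.16) = 0.16
  Gödel value = 0.16
Łukasiewicz evaluation:
  not a: Łukasiewicz ¬ gives 1 − 0.06 = 0.94
  (b ∧ not a) = min(0.16, 0.94) = 0.16
  (a → c): min(1, 1 − 0.06 + 0.4) = 1
  ((a → c) ∧ b) = min(1, 0.16) = 0.16
  (c → ((a → c) ∧ b)): min(1, 1 − 0.4 + 0.16) = 0.76
  (b ∨ (c → ((a → c) ∧ b))) = max(0.16, 0.76) = 0.76
  ((b ∨ (c → ((a → c) ∧ b))) ∧ c) = min(0.76, 0.4) = 0.4
  (a → b): min(1, 1 − 0.06 + 0.16) = 1
  (((b ∨ (c → ((a → c) ∧ b))) ∧ c) ∧ (a → b)) = min(0.4, 1) = 0.4
  ((b ∧ not a) ∨ (((b ∨ (c → ((a → c) ∧ b))) ∧ c) ∧ (a → b))) = max(0.16, 0.4) = 0.4
  Łukasiewicz value = 0.4
Difference: 0.16 − 0.4 = -0.24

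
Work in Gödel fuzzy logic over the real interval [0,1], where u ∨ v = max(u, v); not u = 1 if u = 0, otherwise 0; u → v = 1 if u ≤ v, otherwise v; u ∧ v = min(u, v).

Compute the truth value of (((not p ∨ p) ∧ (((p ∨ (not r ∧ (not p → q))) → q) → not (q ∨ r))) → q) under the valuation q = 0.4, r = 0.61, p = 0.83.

not p: Gödel ¬ of 0.83 = 0 (operand ≠ 0)
(not p ∨ p) = max(0, 0.83) = 0.83
not r: Gödel ¬ of 0.61 = 0 (operand ≠ 0)
not p: Gödel ¬ of 0.83 = 0 (operand ≠ 0)
(not p → q): 0 ≤ 0.4, so result = 1
(not r ∧ (not p → q)) = min(0, 1) = 0
(p ∨ (not r ∧ (not p → q))) = max(0.83, 0) = 0.83
((p ∨ (not r ∧ (not p → q))) → q): 0.83 > 0.4, so result = 0.4
(q ∨ r) = max(0.4, 0.61) = 0.61
not (q ∨ r): Gödel ¬ of 0.61 = 0 (operand ≠ 0)
(((p ∨ (not r ∧ (not p → q))) → q) → not (q ∨ r)): 0.4 > 0, so result = 0
((not p ∨ p) ∧ (((p ∨ (not r ∧ (not p → q))) → q) → not (q ∨ r))) = min(0.83, 0) = 0
(((not p ∨ p) ∧ (((p ∨ (not r ∧ (not p → q))) → q) → not (q ∨ r))) → q): 0 ≤ 0.4, so result = 1

1.00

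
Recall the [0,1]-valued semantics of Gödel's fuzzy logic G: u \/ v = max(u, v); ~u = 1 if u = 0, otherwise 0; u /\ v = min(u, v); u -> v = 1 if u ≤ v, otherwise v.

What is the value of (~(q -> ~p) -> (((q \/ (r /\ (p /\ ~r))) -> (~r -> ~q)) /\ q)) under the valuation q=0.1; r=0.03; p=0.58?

0.10

~p: Gödel ¬ of 0.58 = 0 (operand ≠ 0)
(q -> ~p): 0.1 > 0, so result = 0
~(q -> ~p): Gödel ¬ of 0 = 1 (operand is 0)
~r: Gödel ¬ of 0.03 = 0 (operand ≠ 0)
(p /\ ~r) = min(0.58, 0) = 0
(r /\ (p /\ ~r)) = min(0.03, 0) = 0
(q \/ (r /\ (p /\ ~r))) = max(0.1, 0) = 0.1
~r: Gödel ¬ of 0.03 = 0 (operand ≠ 0)
~q: Gödel ¬ of 0.1 = 0 (operand ≠ 0)
(~r -> ~q): 0 ≤ 0, so result = 1
((q \/ (r /\ (p /\ ~r))) -> (~r -> ~q)): 0.1 ≤ 1, so result = 1
(((q \/ (r /\ (p /\ ~r))) -> (~r -> ~q)) /\ q) = min(1, 0.1) = 0.1
(~(q -> ~p) -> (((q \/ (r /\ (p /\ ~r))) -> (~r -> ~q)) /\ q)): 1 > 0.1, so result = 0.1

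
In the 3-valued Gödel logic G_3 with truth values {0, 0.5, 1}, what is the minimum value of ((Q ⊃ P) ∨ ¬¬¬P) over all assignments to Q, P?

0.50

The minimum is attained at Q = 1, P = 0.5:
  (Q ⊃ P): 1 > 0.5, so result = 0.5
  ¬P: Gödel ¬ of 0.5 = 0 (operand ≠ 0)
  ¬¬P: Gödel ¬ of 0 = 1 (operand is 0)
  ¬¬¬P: Gödel ¬ of 1 = 0 (operand ≠ 0)
  ((Q ⊃ P) ∨ ¬¬¬P) = max(0.5, 0) = 0.5
Checking all 9 assignments confirms none give a value below 0.50.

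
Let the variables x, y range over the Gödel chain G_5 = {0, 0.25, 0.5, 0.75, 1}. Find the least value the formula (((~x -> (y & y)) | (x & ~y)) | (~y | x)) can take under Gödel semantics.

0.25

The minimum is attained at x = 0, y = 0.25:
  ~x: Gödel ¬ of 0 = 1 (operand is 0)
  (y & y) = min(0.25, 0.25) = 0.25
  (~x -> (y & y)): 1 > 0.25, so result = 0.25
  ~y: Gödel ¬ of 0.25 = 0 (operand ≠ 0)
  (x & ~y) = min(0, 0) = 0
  ((~x -> (y & y)) | (x & ~y)) = max(0.25, 0) = 0.25
  ~y: Gödel ¬ of 0.25 = 0 (operand ≠ 0)
  (~y | x) = max(0, 0) = 0
  (((~x -> (y & y)) | (x & ~y)) | (~y | x)) = max(0.25, 0) = 0.25
Checking all 25 assignments confirms none give a value below 0.25.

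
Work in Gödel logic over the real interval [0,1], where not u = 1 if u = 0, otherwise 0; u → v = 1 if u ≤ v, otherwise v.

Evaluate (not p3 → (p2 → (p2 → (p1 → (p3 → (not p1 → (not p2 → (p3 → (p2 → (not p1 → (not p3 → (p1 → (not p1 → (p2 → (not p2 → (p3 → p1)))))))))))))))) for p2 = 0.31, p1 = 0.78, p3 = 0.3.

1.00

not p3: Gödel ¬ of 0.3 = 0 (operand ≠ 0)
not p1: Gödel ¬ of 0.78 = 0 (operand ≠ 0)
not p2: Gödel ¬ of 0.31 = 0 (operand ≠ 0)
not p1: Gödel ¬ of 0.78 = 0 (operand ≠ 0)
not p3: Gödel ¬ of 0.3 = 0 (operand ≠ 0)
not p1: Gödel ¬ of 0.78 = 0 (operand ≠ 0)
not p2: Gödel ¬ of 0.31 = 0 (operand ≠ 0)
(p3 → p1): 0.3 ≤ 0.78, so result = 1
(not p2 → (p3 → p1)): 0 ≤ 1, so result = 1
(p2 → (not p2 → (p3 → p1))): 0.31 ≤ 1, so result = 1
(not p1 → (p2 → (not p2 → (p3 → p1)))): 0 ≤ 1, so result = 1
(p1 → (not p1 → (p2 → (not p2 → (p3 → p1))))): 0.78 ≤ 1, so result = 1
(not p3 → (p1 → (not p1 → (p2 → (not p2 → (p3 → p1)))))): 0 ≤ 1, so result = 1
(not p1 → (not p3 → (p1 → (not p1 → (p2 → (not p2 → (p3 → p1))))))): 0 ≤ 1, so result = 1
(p2 → (not p1 → (not p3 → (p1 → (not p1 → (p2 → (not p2 → (p3 → p1)))))))): 0.31 ≤ 1, so result = 1
(p3 → (p2 → (not p1 → (not p3 → (p1 → (not p1 → (p2 → (not p2 → (p3 → p1))))))))): 0.3 ≤ 1, so result = 1
(not p2 → (p3 → (p2 → (not p1 → (not p3 → (p1 → (not p1 → (p2 → (not p2 → (p3 → p1)))))))))): 0 ≤ 1, so result = 1
(not p1 → (not p2 → (p3 → (p2 → (not p1 → (not p3 → (p1 → (not p1 → (p2 → (not p2 → (p3 → p1))))))))))): 0 ≤ 1, so result = 1
(p3 → (not p1 → (not p2 → (p3 → (p2 → (not p1 → (not p3 → (p1 → (not p1 → (p2 → (not p2 → (p3 → p1)))))))))))): 0.3 ≤ 1, so result = 1
(p1 → (p3 → (not p1 → (not p2 → (p3 → (p2 → (not p1 → (not p3 → (p1 → (not p1 → (p2 → (not p2 → (p3 → p1))))))))))))): 0.78 ≤ 1, so result = 1
(p2 → (p1 → (p3 → (not p1 → (not p2 → (p3 → (p2 → (not p1 → (not p3 → (p1 → (not p1 → (p2 → (not p2 → (p3 → p1)))))))))))))): 0.31 ≤ 1, so result = 1
(p2 → (p2 → (p1 → (p3 → (not p1 → (not p2 → (p3 → (p2 → (not p1 → (not p3 → (p1 → (not p1 → (p2 → (not p2 → (p3 → p1))))))))))))))): 0.31 ≤ 1, so result = 1
(not p3 → (p2 → (p2 → (p1 → (p3 → (not p1 → (not p2 → (p3 → (p2 → (not p1 → (not p3 → (p1 → (not p1 → (p2 → (not p2 → (p3 → p1)))))))))))))))): 0 ≤ 1, so result = 1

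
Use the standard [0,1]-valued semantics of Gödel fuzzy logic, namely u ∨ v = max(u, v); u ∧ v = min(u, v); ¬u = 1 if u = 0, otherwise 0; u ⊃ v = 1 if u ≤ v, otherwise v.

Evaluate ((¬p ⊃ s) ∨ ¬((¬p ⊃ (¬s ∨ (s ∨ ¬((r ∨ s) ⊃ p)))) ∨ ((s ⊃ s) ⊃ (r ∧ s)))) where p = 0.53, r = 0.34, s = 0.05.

1.00

¬p: Gödel ¬ of 0.53 = 0 (operand ≠ 0)
(¬p ⊃ s): 0 ≤ 0.05, so result = 1
¬p: Gödel ¬ of 0.53 = 0 (operand ≠ 0)
¬s: Gödel ¬ of 0.05 = 0 (operand ≠ 0)
(r ∨ s) = max(0.34, 0.05) = 0.34
((r ∨ s) ⊃ p): 0.34 ≤ 0.53, so result = 1
¬((r ∨ s) ⊃ p): Gödel ¬ of 1 = 0 (operand ≠ 0)
(s ∨ ¬((r ∨ s) ⊃ p)) = max(0.05, 0) = 0.05
(¬s ∨ (s ∨ ¬((r ∨ s) ⊃ p))) = max(0, 0.05) = 0.05
(¬p ⊃ (¬s ∨ (s ∨ ¬((r ∨ s) ⊃ p)))): 0 ≤ 0.05, so result = 1
(s ⊃ s): 0.05 ≤ 0.05, so result = 1
(r ∧ s) = min(0.34, 0.05) = 0.05
((s ⊃ s) ⊃ (r ∧ s)): 1 > 0.05, so result = 0.05
((¬p ⊃ (¬s ∨ (s ∨ ¬((r ∨ s) ⊃ p)))) ∨ ((s ⊃ s) ⊃ (r ∧ s))) = max(1, 0.05) = 1
¬((¬p ⊃ (¬s ∨ (s ∨ ¬((r ∨ s) ⊃ p)))) ∨ ((s ⊃ s) ⊃ (r ∧ s))): Gödel ¬ of 1 = 0 (operand ≠ 0)
((¬p ⊃ s) ∨ ¬((¬p ⊃ (¬s ∨ (s ∨ ¬((r ∨ s) ⊃ p)))) ∨ ((s ⊃ s) ⊃ (r ∧ s)))) = max(1, 0) = 1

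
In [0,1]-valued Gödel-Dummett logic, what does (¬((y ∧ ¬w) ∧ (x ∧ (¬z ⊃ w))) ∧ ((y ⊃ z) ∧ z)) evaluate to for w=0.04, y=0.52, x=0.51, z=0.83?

0.83

¬w: Gödel ¬ of 0.04 = 0 (operand ≠ 0)
(y ∧ ¬w) = min(0.52, 0) = 0
¬z: Gödel ¬ of 0.83 = 0 (operand ≠ 0)
(¬z ⊃ w): 0 ≤ 0.04, so result = 1
(x ∧ (¬z ⊃ w)) = min(0.51, 1) = 0.51
((y ∧ ¬w) ∧ (x ∧ (¬z ⊃ w))) = min(0, 0.51) = 0
¬((y ∧ ¬w) ∧ (x ∧ (¬z ⊃ w))): Gödel ¬ of 0 = 1 (operand is 0)
(y ⊃ z): 0.52 ≤ 0.83, so result = 1
((y ⊃ z) ∧ z) = min(1, 0.83) = 0.83
(¬((y ∧ ¬w) ∧ (x ∧ (¬z ⊃ w))) ∧ ((y ⊃ z) ∧ z)) = min(1, 0.83) = 0.83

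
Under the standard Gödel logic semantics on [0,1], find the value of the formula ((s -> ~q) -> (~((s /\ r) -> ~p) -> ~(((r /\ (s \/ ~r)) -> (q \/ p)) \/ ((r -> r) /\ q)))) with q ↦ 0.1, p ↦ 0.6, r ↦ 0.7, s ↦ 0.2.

~q: Gödel ¬ of 0.1 = 0 (operand ≠ 0)
(s -> ~q): 0.2 > 0, so result = 0
(s /\ r) = min(0.2, 0.7) = 0.2
~p: Gödel ¬ of 0.6 = 0 (operand ≠ 0)
((s /\ r) -> ~p): 0.2 > 0, so result = 0
~((s /\ r) -> ~p): Gödel ¬ of 0 = 1 (operand is 0)
~r: Gödel ¬ of 0.7 = 0 (operand ≠ 0)
(s \/ ~r) = max(0.2, 0) = 0.2
(r /\ (s \/ ~r)) = min(0.7, 0.2) = 0.2
(q \/ p) = max(0.1, 0.6) = 0.6
((r /\ (s \/ ~r)) -> (q \/ p)): 0.2 ≤ 0.6, so result = 1
(r -> r): 0.7 ≤ 0.7, so result = 1
((r -> r) /\ q) = min(1, 0.1) = 0.1
(((r /\ (s \/ ~r)) -> (q \/ p)) \/ ((r -> r) /\ q)) = max(1, 0.1) = 1
~(((r /\ (s \/ ~r)) -> (q \/ p)) \/ ((r -> r) /\ q)): Gödel ¬ of 1 = 0 (operand ≠ 0)
(~((s /\ r) -> ~p) -> ~(((r /\ (s \/ ~r)) -> (q \/ p)) \/ ((r -> r) /\ q))): 1 > 0, so result = 0
((s -> ~q) -> (~((s /\ r) -> ~p) -> ~(((r /\ (s \/ ~r)) -> (q \/ p)) \/ ((r -> r) /\ q)))): 0 ≤ 0, so result = 1

1.00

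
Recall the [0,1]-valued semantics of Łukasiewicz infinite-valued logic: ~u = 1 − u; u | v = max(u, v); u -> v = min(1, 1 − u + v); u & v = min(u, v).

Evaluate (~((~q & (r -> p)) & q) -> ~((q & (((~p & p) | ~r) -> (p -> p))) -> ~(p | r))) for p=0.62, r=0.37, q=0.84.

0.62

~q: Łukasiewicz ¬ gives 1 − 0.84 = 0.16
(r -> p): min(1, 1 − 0.37 + 0.62) = 1
(~q & (r -> p)) = min(0.16, 1) = 0.16
((~q & (r -> p)) & q) = min(0.16, 0.84) = 0.16
~((~q & (r -> p)) & q): Łukasiewicz ¬ gives 1 − 0.16 = 0.84
~p: Łukasiewicz ¬ gives 1 − 0.62 = 0.38
(~p & p) = min(0.38, 0.62) = 0.38
~r: Łukasiewicz ¬ gives 1 − 0.37 = 0.63
((~p & p) | ~r) = max(0.38, 0.63) = 0.63
(p -> p): min(1, 1 − 0.62 + 0.62) = 1
(((~p & p) | ~r) -> (p -> p)): min(1, 1 − 0.63 + 1) = 1
(q & (((~p & p) | ~r) -> (p -> p))) = min(0.84, 1) = 0.84
(p | r) = max(0.62, 0.37) = 0.62
~(p | r): Łukasiewicz ¬ gives 1 − 0.62 = 0.38
((q & (((~p & p) | ~r) -> (p -> p))) -> ~(p | r)): min(1, 1 − 0.84 + 0.38) = 0.54
~((q & (((~p & p) | ~r) -> (p -> p))) -> ~(p | r)): Łukasiewicz ¬ gives 1 − 0.54 = 0.46
(~((~q & (r -> p)) & q) -> ~((q & (((~p & p) | ~r) -> (p -> p))) -> ~(p | r))): min(1, 1 − 0.84 + 0.46) = 0.62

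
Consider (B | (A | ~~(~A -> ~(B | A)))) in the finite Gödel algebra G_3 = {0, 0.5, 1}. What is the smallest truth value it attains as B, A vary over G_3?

The minimum is attained at B = 0.5, A = 0:
  ~A: Gödel ¬ of 0 = 1 (operand is 0)
  (B | A) = max(0.5, 0) = 0.5
  ~(B | A): Gödel ¬ of 0.5 = 0 (operand ≠ 0)
  (~A -> ~(B | A)): 1 > 0, so result = 0
  ~(~A -> ~(B | A)): Gödel ¬ of 0 = 1 (operand is 0)
  ~~(~A -> ~(B | A)): Gödel ¬ of 1 = 0 (operand ≠ 0)
  (A | ~~(~A -> ~(B | A))) = max(0, 0) = 0
  (B | (A | ~~(~A -> ~(B | A)))) = max(0.5, 0) = 0.5
Checking all 9 assignments confirms none give a value below 0.50.

0.50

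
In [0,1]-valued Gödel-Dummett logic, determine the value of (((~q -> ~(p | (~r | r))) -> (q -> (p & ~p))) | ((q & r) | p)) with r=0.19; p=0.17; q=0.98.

~q: Gödel ¬ of 0.98 = 0 (operand ≠ 0)
~r: Gödel ¬ of 0.19 = 0 (operand ≠ 0)
(~r | r) = max(0, 0.19) = 0.19
(p | (~r | r)) = max(0.17, 0.19) = 0.19
~(p | (~r | r)): Gödel ¬ of 0.19 = 0 (operand ≠ 0)
(~q -> ~(p | (~r | r))): 0 ≤ 0, so result = 1
~p: Gödel ¬ of 0.17 = 0 (operand ≠ 0)
(p & ~p) = min(0.17, 0) = 0
(q -> (p & ~p)): 0.98 > 0, so result = 0
((~q -> ~(p | (~r | r))) -> (q -> (p & ~p))): 1 > 0, so result = 0
(q & r) = min(0.98, 0.19) = 0.19
((q & r) | p) = max(0.19, 0.17) = 0.19
(((~q -> ~(p | (~r | r))) -> (q -> (p & ~p))) | ((q & r) | p)) = max(0, 0.19) = 0.19

0.19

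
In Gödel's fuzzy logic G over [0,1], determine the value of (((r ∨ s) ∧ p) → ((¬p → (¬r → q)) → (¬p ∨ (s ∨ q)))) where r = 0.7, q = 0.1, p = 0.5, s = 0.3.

(r ∨ s) = max(0.7, 0.3) = 0.7
((r ∨ s) ∧ p) = min(0.7, 0.5) = 0.5
¬p: Gödel ¬ of 0.5 = 0 (operand ≠ 0)
¬r: Gödel ¬ of 0.7 = 0 (operand ≠ 0)
(¬r → q): 0 ≤ 0.1, so result = 1
(¬p → (¬r → q)): 0 ≤ 1, so result = 1
¬p: Gödel ¬ of 0.5 = 0 (operand ≠ 0)
(s ∨ q) = max(0.3, 0.1) = 0.3
(¬p ∨ (s ∨ q)) = max(0, 0.3) = 0.3
((¬p → (¬r → q)) → (¬p ∨ (s ∨ q))): 1 > 0.3, so result = 0.3
(((r ∨ s) ∧ p) → ((¬p → (¬r → q)) → (¬p ∨ (s ∨ q)))): 0.5 > 0.3, so result = 0.3

0.30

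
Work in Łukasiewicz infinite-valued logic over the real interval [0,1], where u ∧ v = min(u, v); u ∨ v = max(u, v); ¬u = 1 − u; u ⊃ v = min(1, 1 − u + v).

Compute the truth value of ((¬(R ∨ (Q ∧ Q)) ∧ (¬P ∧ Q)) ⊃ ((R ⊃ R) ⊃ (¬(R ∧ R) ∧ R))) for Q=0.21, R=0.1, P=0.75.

0.89

(Q ∧ Q) = min(0.21, 0.21) = 0.21
(R ∨ (Q ∧ Q)) = max(0.1, 0.21) = 0.21
¬(R ∨ (Q ∧ Q)): Łukasiewicz ¬ gives 1 − 0.21 = 0.79
¬P: Łukasiewicz ¬ gives 1 − 0.75 = 0.25
(¬P ∧ Q) = min(0.25, 0.21) = 0.21
(¬(R ∨ (Q ∧ Q)) ∧ (¬P ∧ Q)) = min(0.79, 0.21) = 0.21
(R ⊃ R): min(1, 1 − 0.1 + 0.1) = 1
(R ∧ R) = min(0.1, 0.1) = 0.1
¬(R ∧ R): Łukasiewicz ¬ gives 1 − 0.1 = 0.9
(¬(R ∧ R) ∧ R) = min(0.9, 0.1) = 0.1
((R ⊃ R) ⊃ (¬(R ∧ R) ∧ R)): min(1, 1 − 1 + 0.1) = 0.1
((¬(R ∨ (Q ∧ Q)) ∧ (¬P ∧ Q)) ⊃ ((R ⊃ R) ⊃ (¬(R ∧ R) ∧ R))): min(1, 1 − 0.21 + 0.1) = 0.89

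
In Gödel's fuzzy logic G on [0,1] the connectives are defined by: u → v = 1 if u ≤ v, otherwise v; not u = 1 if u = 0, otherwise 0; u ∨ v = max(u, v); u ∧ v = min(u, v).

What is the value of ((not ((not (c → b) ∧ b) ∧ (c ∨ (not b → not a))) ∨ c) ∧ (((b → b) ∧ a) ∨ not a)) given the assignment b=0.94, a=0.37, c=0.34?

0.37

(c → b): 0.34 ≤ 0.94, so result = 1
not (c → b): Gödel ¬ of 1 = 0 (operand ≠ 0)
(not (c → b) ∧ b) = min(0, 0.94) = 0
not b: Gödel ¬ of 0.94 = 0 (operand ≠ 0)
not a: Gödel ¬ of 0.37 = 0 (operand ≠ 0)
(not b → not a): 0 ≤ 0, so result = 1
(c ∨ (not b → not a)) = max(0.34, 1) = 1
((not (c → b) ∧ b) ∧ (c ∨ (not b → not a))) = min(0, 1) = 0
not ((not (c → b) ∧ b) ∧ (c ∨ (not b → not a))): Gödel ¬ of 0 = 1 (operand is 0)
(not ((not (c → b) ∧ b) ∧ (c ∨ (not b → not a))) ∨ c) = max(1, 0.34) = 1
(b → b): 0.94 ≤ 0.94, so result = 1
((b → b) ∧ a) = min(1, 0.37) = 0.37
not a: Gödel ¬ of 0.37 = 0 (operand ≠ 0)
(((b → b) ∧ a) ∨ not a) = max(0.37, 0) = 0.37
((not ((not (c → b) ∧ b) ∧ (c ∨ (not b → not a))) ∨ c) ∧ (((b → b) ∧ a) ∨ not a)) = min(1, 0.37) = 0.37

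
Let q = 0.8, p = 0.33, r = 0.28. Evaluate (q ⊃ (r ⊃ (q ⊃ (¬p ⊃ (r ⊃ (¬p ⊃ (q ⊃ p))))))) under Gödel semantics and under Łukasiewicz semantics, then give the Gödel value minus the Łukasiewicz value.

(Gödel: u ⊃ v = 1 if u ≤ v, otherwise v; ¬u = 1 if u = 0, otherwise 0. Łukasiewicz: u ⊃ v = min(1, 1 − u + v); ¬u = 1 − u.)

0.00

Gödel evaluation:
  ¬p: Gödel ¬ of 0.33 = 0 (operand ≠ 0)
  ¬p: Gödel ¬ of 0.33 = 0 (operand ≠ 0)
  (q ⊃ p): 0.8 > 0.33, so result = 0.33
  (¬p ⊃ (q ⊃ p)): 0 ≤ 0.33, so result = 1
  (r ⊃ (¬p ⊃ (q ⊃ p))): 0.28 ≤ 1, so result = 1
  (¬p ⊃ (r ⊃ (¬p ⊃ (q ⊃ p)))): 0 ≤ 1, so result = 1
  (q ⊃ (¬p ⊃ (r ⊃ (¬p ⊃ (q ⊃ p))))): 0.8 ≤ 1, so result = 1
  (r ⊃ (q ⊃ (¬p ⊃ (r ⊃ (¬p ⊃ (q ⊃ p)))))): 0.28 ≤ 1, so result = 1
  (q ⊃ (r ⊃ (q ⊃ (¬p ⊃ (r ⊃ (¬p ⊃ (q ⊃ p))))))): 0.8 ≤ 1, so result = 1
  Gödel value = 1
Łukasiewicz evaluation:
  ¬p: Łukasiewicz ¬ gives 1 − 0.33 = 0.67
  ¬p: Łukasiewicz ¬ gives 1 − 0.33 = 0.67
  (q ⊃ p): min(1, 1 − 0.8 + 0.33) = 0.53
  (¬p ⊃ (q ⊃ p)): min(1, 1 − 0.67 + 0.53) = 0.86
  (r ⊃ (¬p ⊃ (q ⊃ p))): min(1, 1 − 0.28 + 0.86) = 1
  (¬p ⊃ (r ⊃ (¬p ⊃ (q ⊃ p)))): min(1, 1 − 0.67 + 1) = 1
  (q ⊃ (¬p ⊃ (r ⊃ (¬p ⊃ (q ⊃ p))))): min(1, 1 − 0.8 + 1) = 1
  (r ⊃ (q ⊃ (¬p ⊃ (r ⊃ (¬p ⊃ (q ⊃ p)))))): min(1, 1 − 0.28 + 1) = 1
  (q ⊃ (r ⊃ (q ⊃ (¬p ⊃ (r ⊃ (¬p ⊃ (q ⊃ p))))))): min(1, 1 − 0.8 + 1) = 1
  Łukasiewicz value = 1
Difference: 1 − 1 = 0.00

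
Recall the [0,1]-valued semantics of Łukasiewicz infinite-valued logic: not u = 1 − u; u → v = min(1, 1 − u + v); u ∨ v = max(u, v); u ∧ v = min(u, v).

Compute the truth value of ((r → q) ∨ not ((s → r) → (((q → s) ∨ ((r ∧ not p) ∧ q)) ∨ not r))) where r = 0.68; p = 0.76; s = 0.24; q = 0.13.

(r → q): min(1, 1 − 0.68 + 0.13) = 0.45
(s → r): min(1, 1 − 0.24 + 0.68) = 1
(q → s): min(1, 1 − 0.13 + 0.24) = 1
not p: Łukasiewicz ¬ gives 1 − 0.76 = 0.24
(r ∧ not p) = min(0.68, 0.24) = 0.24
((r ∧ not p) ∧ q) = min(0.24, 0.13) = 0.13
((q → s) ∨ ((r ∧ not p) ∧ q)) = max(1, 0.13) = 1
not r: Łukasiewicz ¬ gives 1 − 0.68 = 0.32
(((q → s) ∨ ((r ∧ not p) ∧ q)) ∨ not r) = max(1, 0.32) = 1
((s → r) → (((q → s) ∨ ((r ∧ not p) ∧ q)) ∨ not r)): min(1, 1 − 1 + 1) = 1
not ((s → r) → (((q → s) ∨ ((r ∧ not p) ∧ q)) ∨ not r)): Łukasiewicz ¬ gives 1 − 1 = 0
((r → q) ∨ not ((s → r) → (((q → s) ∨ ((r ∧ not p) ∧ q)) ∨ not r))) = max(0.45, 0) = 0.45

0.45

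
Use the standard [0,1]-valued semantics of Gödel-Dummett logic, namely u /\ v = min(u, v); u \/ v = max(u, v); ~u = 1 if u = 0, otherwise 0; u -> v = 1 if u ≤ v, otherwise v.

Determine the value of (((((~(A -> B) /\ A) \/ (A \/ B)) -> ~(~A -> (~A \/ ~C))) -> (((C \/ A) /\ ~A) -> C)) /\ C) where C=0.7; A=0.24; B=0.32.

(A -> B): 0.24 ≤ 0.32, so result = 1
~(A -> B): Gödel ¬ of 1 = 0 (operand ≠ 0)
(~(A -> B) /\ A) = min(0, 0.24) = 0
(A \/ B) = max(0.24, 0.32) = 0.32
((~(A -> B) /\ A) \/ (A \/ B)) = max(0, 0.32) = 0.32
~A: Gödel ¬ of 0.24 = 0 (operand ≠ 0)
~A: Gödel ¬ of 0.24 = 0 (operand ≠ 0)
~C: Gödel ¬ of 0.7 = 0 (operand ≠ 0)
(~A \/ ~C) = max(0, 0) = 0
(~A -> (~A \/ ~C)): 0 ≤ 0, so result = 1
~(~A -> (~A \/ ~C)): Gödel ¬ of 1 = 0 (operand ≠ 0)
(((~(A -> B) /\ A) \/ (A \/ B)) -> ~(~A -> (~A \/ ~C))): 0.32 > 0, so result = 0
(C \/ A) = max(0.7, 0.24) = 0.7
~A: Gödel ¬ of 0.24 = 0 (operand ≠ 0)
((C \/ A) /\ ~A) = min(0.7, 0) = 0
(((C \/ A) /\ ~A) -> C): 0 ≤ 0.7, so result = 1
((((~(A -> B) /\ A) \/ (A \/ B)) -> ~(~A -> (~A \/ ~C))) -> (((C \/ A) /\ ~A) -> C)): 0 ≤ 1, so result = 1
(((((~(A -> B) /\ A) \/ (A \/ B)) -> ~(~A -> (~A \/ ~C))) -> (((C \/ A) /\ ~A) -> C)) /\ C) = min(1, 0.7) = 0.7

0.70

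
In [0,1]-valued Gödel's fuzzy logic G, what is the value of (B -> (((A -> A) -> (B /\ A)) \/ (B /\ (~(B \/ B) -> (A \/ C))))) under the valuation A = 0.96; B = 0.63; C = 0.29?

(A -> A): 0.96 ≤ 0.96, so result = 1
(B /\ A) = min(0.63, 0.96) = 0.63
((A -> A) -> (B /\ A)): 1 > 0.63, so result = 0.63
(B \/ B) = max(0.63, 0.63) = 0.63
~(B \/ B): Gödel ¬ of 0.63 = 0 (operand ≠ 0)
(A \/ C) = max(0.96, 0.29) = 0.96
(~(B \/ B) -> (A \/ C)): 0 ≤ 0.96, so result = 1
(B /\ (~(B \/ B) -> (A \/ C))) = min(0.63, 1) = 0.63
(((A -> A) -> (B /\ A)) \/ (B /\ (~(B \/ B) -> (A \/ C)))) = max(0.63, 0.63) = 0.63
(B -> (((A -> A) -> (B /\ A)) \/ (B /\ (~(B \/ B) -> (A \/ C))))): 0.63 ≤ 0.63, so result = 1

1.00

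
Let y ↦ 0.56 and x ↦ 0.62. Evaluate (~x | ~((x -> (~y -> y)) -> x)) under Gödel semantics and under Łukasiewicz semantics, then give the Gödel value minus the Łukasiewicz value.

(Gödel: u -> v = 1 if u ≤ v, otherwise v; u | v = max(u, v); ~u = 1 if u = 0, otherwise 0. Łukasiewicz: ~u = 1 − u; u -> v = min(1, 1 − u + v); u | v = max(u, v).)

-0.38

Gödel evaluation:
  ~x: Gödel ¬ of 0.62 = 0 (operand ≠ 0)
  ~y: Gödel ¬ of 0.56 = 0 (operand ≠ 0)
  (~y -> y): 0 ≤ 0.56, so result = 1
  (x -> (~y -> y)): 0.62 ≤ 1, so result = 1
  ((x -> (~y -> y)) -> x): 1 > 0.62, so result = 0.62
  ~((x -> (~y -> y)) -> x): Gödel ¬ of 0.62 = 0 (operand ≠ 0)
  (~x | ~((x -> (~y -> y)) -> x)) = max(0, 0) = 0
  Gödel value = 0
Łukasiewicz evaluation:
  ~x: Łukasiewicz ¬ gives 1 − 0.62 = 0.38
  ~y: Łukasiewicz ¬ gives 1 − 0.56 = 0.44
  (~y -> y): min(1, 1 − 0.44 + 0.56) = 1
  (x -> (~y -> y)): min(1, 1 − 0.62 + 1) = 1
  ((x -> (~y -> y)) -> x): min(1, 1 − 1 + 0.62) = 0.62
  ~((x -> (~y -> y)) -> x): Łukasiewicz ¬ gives 1 − 0.62 = 0.38
  (~x | ~((x -> (~y -> y)) -> x)) = max(0.38, 0.38) = 0.38
  Łukasiewicz value = 0.38
Difference: 0 − 0.38 = -0.38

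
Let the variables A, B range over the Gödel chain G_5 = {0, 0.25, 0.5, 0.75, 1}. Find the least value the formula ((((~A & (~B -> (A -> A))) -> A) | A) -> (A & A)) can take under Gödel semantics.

The minimum is attained at A = 0.25, B = 0:
  ~A: Gödel ¬ of 0.25 = 0 (operand ≠ 0)
  ~B: Gödel ¬ of 0 = 1 (operand is 0)
  (A -> A): 0.25 ≤ 0.25, so result = 1
  (~B -> (A -> A)): 1 ≤ 1, so result = 1
  (~A & (~B -> (A -> A))) = min(0, 1) = 0
  ((~A & (~B -> (A -> A))) -> A): 0 ≤ 0.25, so result = 1
  (((~A & (~B -> (A -> A))) -> A) | A) = max(1, 0.25) = 1
  (A & A) = min(0.25, 0.25) = 0.25
  ((((~A & (~B -> (A -> A))) -> A) | A) -> (A & A)): 1 > 0.25, so result = 0.25
Checking all 25 assignments confirms none give a value below 0.25.

0.25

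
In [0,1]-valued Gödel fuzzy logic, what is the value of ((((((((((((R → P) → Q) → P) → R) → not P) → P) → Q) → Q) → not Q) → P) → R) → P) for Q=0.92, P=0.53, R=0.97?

0.53

(R → P): 0.97 > 0.53, so result = 0.53
((R → P) → Q): 0.53 ≤ 0.92, so result = 1
(((R → P) → Q) → P): 1 > 0.53, so result = 0.53
((((R → P) → Q) → P) → R): 0.53 ≤ 0.97, so result = 1
not P: Gödel ¬ of 0.53 = 0 (operand ≠ 0)
(((((R → P) → Q) → P) → R) → not P): 1 > 0, so result = 0
((((((R → P) → Q) → P) → R) → not P) → P): 0 ≤ 0.53, so result = 1
(((((((R → P) → Q) → P) → R) → not P) → P) → Q): 1 > 0.92, so result = 0.92
((((((((R → P) → Q) → P) → R) → not P) → P) → Q) → Q): 0.92 ≤ 0.92, so result = 1
not Q: Gödel ¬ of 0.92 = 0 (operand ≠ 0)
(((((((((R → P) → Q) → P) → R) → not P) → P) → Q) → Q) → not Q): 1 > 0, so result = 0
((((((((((R → P) → Q) → P) → R) → not P) → P) → Q) → Q) → not Q) → P): 0 ≤ 0.53, so result = 1
(((((((((((R → P) → Q) → P) → R) → not P) → P) → Q) → Q) → not Q) → P) → R): 1 > 0.97, so result = 0.97
((((((((((((R → P) → Q) → P) → R) → not P) → P) → Q) → Q) → not Q) → P) → R) → P): 0.97 > 0.53, so result = 0.53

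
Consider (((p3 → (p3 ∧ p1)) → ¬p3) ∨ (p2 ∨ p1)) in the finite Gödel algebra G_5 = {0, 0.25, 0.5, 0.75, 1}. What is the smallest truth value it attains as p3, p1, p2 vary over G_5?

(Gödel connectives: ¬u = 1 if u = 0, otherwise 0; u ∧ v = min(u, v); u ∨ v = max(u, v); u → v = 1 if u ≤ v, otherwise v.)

0.25

The minimum is attained at p3 = 0.25, p1 = 0.25, p2 = 0:
  (p3 ∧ p1) = min(0.25, 0.25) = 0.25
  (p3 → (p3 ∧ p1)): 0.25 ≤ 0.25, so result = 1
  ¬p3: Gödel ¬ of 0.25 = 0 (operand ≠ 0)
  ((p3 → (p3 ∧ p1)) → ¬p3): 1 > 0, so result = 0
  (p2 ∨ p1) = max(0, 0.25) = 0.25
  (((p3 → (p3 ∧ p1)) → ¬p3) ∨ (p2 ∨ p1)) = max(0, 0.25) = 0.25
Checking all 125 assignments confirms none give a value below 0.25.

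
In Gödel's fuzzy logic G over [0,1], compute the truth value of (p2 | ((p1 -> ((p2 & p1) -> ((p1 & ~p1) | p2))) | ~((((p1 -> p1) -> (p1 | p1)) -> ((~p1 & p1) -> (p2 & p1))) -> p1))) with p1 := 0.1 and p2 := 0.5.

(p2 & p1) = min(0.5, 0.1) = 0.1
~p1: Gödel ¬ of 0.1 = 0 (operand ≠ 0)
(p1 & ~p1) = min(0.1, 0) = 0
((p1 & ~p1) | p2) = max(0, 0.5) = 0.5
((p2 & p1) -> ((p1 & ~p1) | p2)): 0.1 ≤ 0.5, so result = 1
(p1 -> ((p2 & p1) -> ((p1 & ~p1) | p2))): 0.1 ≤ 1, so result = 1
(p1 -> p1): 0.1 ≤ 0.1, so result = 1
(p1 | p1) = max(0.1, 0.1) = 0.1
((p1 -> p1) -> (p1 | p1)): 1 > 0.1, so result = 0.1
~p1: Gödel ¬ of 0.1 = 0 (operand ≠ 0)
(~p1 & p1) = min(0, 0.1) = 0
(p2 & p1) = min(0.5, 0.1) = 0.1
((~p1 & p1) -> (p2 & p1)): 0 ≤ 0.1, so result = 1
(((p1 -> p1) -> (p1 | p1)) -> ((~p1 & p1) -> (p2 & p1))): 0.1 ≤ 1, so result = 1
((((p1 -> p1) -> (p1 | p1)) -> ((~p1 & p1) -> (p2 & p1))) -> p1): 1 > 0.1, so result = 0.1
~((((p1 -> p1) -> (p1 | p1)) -> ((~p1 & p1) -> (p2 & p1))) -> p1): Gödel ¬ of 0.1 = 0 (operand ≠ 0)
((p1 -> ((p2 & p1) -> ((p1 & ~p1) | p2))) | ~((((p1 -> p1) -> (p1 | p1)) -> ((~p1 & p1) -> (p2 & p1))) -> p1)) = max(1, 0) = 1
(p2 | ((p1 -> ((p2 & p1) -> ((p1 & ~p1) | p2))) | ~((((p1 -> p1) -> (p1 | p1)) -> ((~p1 & p1) -> (p2 & p1))) -> p1))) = max(0.5, 1) = 1

1.00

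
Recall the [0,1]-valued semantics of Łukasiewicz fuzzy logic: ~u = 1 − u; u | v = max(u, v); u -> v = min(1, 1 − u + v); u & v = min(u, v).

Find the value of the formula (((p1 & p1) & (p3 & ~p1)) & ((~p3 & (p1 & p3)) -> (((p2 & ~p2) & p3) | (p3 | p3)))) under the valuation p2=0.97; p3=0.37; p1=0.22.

(p1 & p1) = min(0.22, 0.22) = 0.22
~p1: Łukasiewicz ¬ gives 1 − 0.22 = 0.78
(p3 & ~p1) = min(0.37, 0.78) = 0.37
((p1 & p1) & (p3 & ~p1)) = min(0.22, 0.37) = 0.22
~p3: Łukasiewicz ¬ gives 1 − 0.37 = 0.63
(p1 & p3) = min(0.22, 0.37) = 0.22
(~p3 & (p1 & p3)) = min(0.63, 0.22) = 0.22
~p2: Łukasiewicz ¬ gives 1 − 0.97 = 0.03
(p2 & ~p2) = min(0.97, 0.03) = 0.03
((p2 & ~p2) & p3) = min(0.03, 0.37) = 0.03
(p3 | p3) = max(0.37, 0.37) = 0.37
(((p2 & ~p2) & p3) | (p3 | p3)) = max(0.03, 0.37) = 0.37
((~p3 & (p1 & p3)) -> (((p2 & ~p2) & p3) | (p3 | p3))): min(1, 1 − 0.22 + 0.37) = 1
(((p1 & p1) & (p3 & ~p1)) & ((~p3 & (p1 & p3)) -> (((p2 & ~p2) & p3) | (p3 | p3)))) = min(0.22, 1) = 0.22

0.22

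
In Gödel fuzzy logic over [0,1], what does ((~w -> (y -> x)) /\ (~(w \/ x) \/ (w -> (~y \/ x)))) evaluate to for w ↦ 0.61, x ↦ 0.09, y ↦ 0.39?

~w: Gödel ¬ of 0.61 = 0 (operand ≠ 0)
(y -> x): 0.39 > 0.09, so result = 0.09
(~w -> (y -> x)): 0 ≤ 0.09, so result = 1
(w \/ x) = max(0.61, 0.09) = 0.61
~(w \/ x): Gödel ¬ of 0.61 = 0 (operand ≠ 0)
~y: Gödel ¬ of 0.39 = 0 (operand ≠ 0)
(~y \/ x) = max(0, 0.09) = 0.09
(w -> (~y \/ x)): 0.61 > 0.09, so result = 0.09
(~(w \/ x) \/ (w -> (~y \/ x))) = max(0, 0.09) = 0.09
((~w -> (y -> x)) /\ (~(w \/ x) \/ (w -> (~y \/ x)))) = min(1, 0.09) = 0.09

0.09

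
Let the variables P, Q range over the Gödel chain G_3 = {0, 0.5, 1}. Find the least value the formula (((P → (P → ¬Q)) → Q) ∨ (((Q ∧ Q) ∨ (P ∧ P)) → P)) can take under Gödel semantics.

The minimum is attained at P = 0, Q = 0.5:
  ¬Q: Gödel ¬ of 0.5 = 0 (operand ≠ 0)
  (P → ¬Q): 0 ≤ 0, so result = 1
  (P → (P → ¬Q)): 0 ≤ 1, so result = 1
  ((P → (P → ¬Q)) → Q): 1 > 0.5, so result = 0.5
  (Q ∧ Q) = min(0.5, 0.5) = 0.5
  (P ∧ P) = min(0, 0) = 0
  ((Q ∧ Q) ∨ (P ∧ P)) = max(0.5, 0) = 0.5
  (((Q ∧ Q) ∨ (P ∧ P)) → P): 0.5 > 0, so result = 0
  (((P → (P → ¬Q)) → Q) ∨ (((Q ∧ Q) ∨ (P ∧ P)) → P)) = max(0.5, 0) = 0.5
Checking all 9 assignments confirms none give a value below 0.50.

0.50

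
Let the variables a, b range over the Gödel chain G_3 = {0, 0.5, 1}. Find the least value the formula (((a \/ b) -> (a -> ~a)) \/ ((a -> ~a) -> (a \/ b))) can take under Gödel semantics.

1.00

Every assignment gives 1. For instance at a = 0, b = 0:
  (a \/ b) = max(0, 0) = 0
  ~a: Gödel ¬ of 0 = 1 (operand is 0)
  (a -> ~a): 0 ≤ 1, so result = 1
  ((a \/ b) -> (a -> ~a)): 0 ≤ 1, so result = 1
  ~a: Gödel ¬ of 0 = 1 (operand is 0)
  (a -> ~a): 0 ≤ 1, so result = 1
  (a \/ b) = max(0, 0) = 0
  ((a -> ~a) -> (a \/ b)): 1 > 0, so result = 0
  (((a \/ b) -> (a -> ~a)) \/ ((a -> ~a) -> (a \/ b))) = max(1, 0) = 1
All 9 assignments give value 1 — the formula is a G_3-tautology.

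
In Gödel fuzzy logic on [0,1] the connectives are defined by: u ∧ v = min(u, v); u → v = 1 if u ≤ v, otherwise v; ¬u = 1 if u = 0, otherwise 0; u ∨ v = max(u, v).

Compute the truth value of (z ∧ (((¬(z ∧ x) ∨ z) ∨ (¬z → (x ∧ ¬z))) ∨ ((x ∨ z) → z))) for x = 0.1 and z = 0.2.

0.20

(z ∧ x) = min(0.2, 0.1) = 0.1
¬(z ∧ x): Gödel ¬ of 0.1 = 0 (operand ≠ 0)
(¬(z ∧ x) ∨ z) = max(0, 0.2) = 0.2
¬z: Gödel ¬ of 0.2 = 0 (operand ≠ 0)
¬z: Gödel ¬ of 0.2 = 0 (operand ≠ 0)
(x ∧ ¬z) = min(0.1, 0) = 0
(¬z → (x ∧ ¬z)): 0 ≤ 0, so result = 1
((¬(z ∧ x) ∨ z) ∨ (¬z → (x ∧ ¬z))) = max(0.2, 1) = 1
(x ∨ z) = max(0.1, 0.2) = 0.2
((x ∨ z) → z): 0.2 ≤ 0.2, so result = 1
(((¬(z ∧ x) ∨ z) ∨ (¬z → (x ∧ ¬z))) ∨ ((x ∨ z) → z)) = max(1, 1) = 1
(z ∧ (((¬(z ∧ x) ∨ z) ∨ (¬z → (x ∧ ¬z))) ∨ ((x ∨ z) → z))) = min(0.2, 1) = 0.2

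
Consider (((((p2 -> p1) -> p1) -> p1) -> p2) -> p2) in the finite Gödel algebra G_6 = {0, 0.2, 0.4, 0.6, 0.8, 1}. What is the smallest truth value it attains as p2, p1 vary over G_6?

0.20

The minimum is attained at p2 = 0.2, p1 = 0:
  (p2 -> p1): 0.2 > 0, so result = 0
  ((p2 -> p1) -> p1): 0 ≤ 0, so result = 1
  (((p2 -> p1) -> p1) -> p1): 1 > 0, so result = 0
  ((((p2 -> p1) -> p1) -> p1) -> p2): 0 ≤ 0.2, so result = 1
  (((((p2 -> p1) -> p1) -> p1) -> p2) -> p2): 1 > 0.2, so result = 0.2
Checking all 36 assignments confirms none give a value below 0.20.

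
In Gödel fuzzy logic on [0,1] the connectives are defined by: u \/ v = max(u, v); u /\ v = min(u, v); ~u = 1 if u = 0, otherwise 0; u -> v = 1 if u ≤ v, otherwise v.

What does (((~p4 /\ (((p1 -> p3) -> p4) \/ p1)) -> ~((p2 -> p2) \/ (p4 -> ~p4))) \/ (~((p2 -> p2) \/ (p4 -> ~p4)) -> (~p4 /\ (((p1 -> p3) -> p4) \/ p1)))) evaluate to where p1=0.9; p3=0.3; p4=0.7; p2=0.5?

1.00

~p4: Gödel ¬ of 0.7 = 0 (operand ≠ 0)
(p1 -> p3): 0.9 > 0.3, so result = 0.3
((p1 -> p3) -> p4): 0.3 ≤ 0.7, so result = 1
(((p1 -> p3) -> p4) \/ p1) = max(1, 0.9) = 1
(~p4 /\ (((p1 -> p3) -> p4) \/ p1)) = min(0, 1) = 0
(p2 -> p2): 0.5 ≤ 0.5, so result = 1
~p4: Gödel ¬ of 0.7 = 0 (operand ≠ 0)
(p4 -> ~p4): 0.7 > 0, so result = 0
((p2 -> p2) \/ (p4 -> ~p4)) = max(1, 0) = 1
~((p2 -> p2) \/ (p4 -> ~p4)): Gödel ¬ of 1 = 0 (operand ≠ 0)
((~p4 /\ (((p1 -> p3) -> p4) \/ p1)) -> ~((p2 -> p2) \/ (p4 -> ~p4))): 0 ≤ 0, so result = 1
(p2 -> p2): 0.5 ≤ 0.5, so result = 1
~p4: Gödel ¬ of 0.7 = 0 (operand ≠ 0)
(p4 -> ~p4): 0.7 > 0, so result = 0
((p2 -> p2) \/ (p4 -> ~p4)) = max(1, 0) = 1
~((p2 -> p2) \/ (p4 -> ~p4)): Gödel ¬ of 1 = 0 (operand ≠ 0)
~p4: Gödel ¬ of 0.7 = 0 (operand ≠ 0)
(p1 -> p3): 0.9 > 0.3, so result = 0.3
((p1 -> p3) -> p4): 0.3 ≤ 0.7, so result = 1
(((p1 -> p3) -> p4) \/ p1) = max(1, 0.9) = 1
(~p4 /\ (((p1 -> p3) -> p4) \/ p1)) = min(0, 1) = 0
(~((p2 -> p2) \/ (p4 -> ~p4)) -> (~p4 /\ (((p1 -> p3) -> p4) \/ p1))): 0 ≤ 0, so result = 1
(((~p4 /\ (((p1 -> p3) -> p4) \/ p1)) -> ~((p2 -> p2) \/ (p4 -> ~p4))) \/ (~((p2 -> p2) \/ (p4 -> ~p4)) -> (~p4 /\ (((p1 -> p3) -> p4) \/ p1)))) = max(1, 1) = 1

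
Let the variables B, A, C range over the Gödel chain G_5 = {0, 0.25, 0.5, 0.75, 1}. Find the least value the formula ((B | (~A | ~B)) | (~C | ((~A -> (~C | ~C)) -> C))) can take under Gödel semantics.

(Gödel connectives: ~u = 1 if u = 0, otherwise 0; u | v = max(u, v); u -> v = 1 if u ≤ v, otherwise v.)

The minimum is attained at B = 0.25, A = 0.25, C = 0.25:
  ~A: Gödel ¬ of 0.25 = 0 (operand ≠ 0)
  ~B: Gödel ¬ of 0.25 = 0 (operand ≠ 0)
  (~A | ~B) = max(0, 0) = 0
  (B | (~A | ~B)) = max(0.25, 0) = 0.25
  ~C: Gödel ¬ of 0.25 = 0 (operand ≠ 0)
  ~A: Gödel ¬ of 0.25 = 0 (operand ≠ 0)
  ~C: Gödel ¬ of 0.25 = 0 (operand ≠ 0)
  ~C: Gödel ¬ of 0.25 = 0 (operand ≠ 0)
  (~C | ~C) = max(0, 0) = 0
  (~A -> (~C | ~C)): 0 ≤ 0, so result = 1
  ((~A -> (~C | ~C)) -> C): 1 > 0.25, so result = 0.25
  (~C | ((~A -> (~C | ~C)) -> C)) = max(0, 0.25) = 0.25
  ((B | (~A | ~B)) | (~C | ((~A -> (~C | ~C)) -> C))) = max(0.25, 0.25) = 0.25
Checking all 125 assignments confirms none give a value below 0.25.

0.25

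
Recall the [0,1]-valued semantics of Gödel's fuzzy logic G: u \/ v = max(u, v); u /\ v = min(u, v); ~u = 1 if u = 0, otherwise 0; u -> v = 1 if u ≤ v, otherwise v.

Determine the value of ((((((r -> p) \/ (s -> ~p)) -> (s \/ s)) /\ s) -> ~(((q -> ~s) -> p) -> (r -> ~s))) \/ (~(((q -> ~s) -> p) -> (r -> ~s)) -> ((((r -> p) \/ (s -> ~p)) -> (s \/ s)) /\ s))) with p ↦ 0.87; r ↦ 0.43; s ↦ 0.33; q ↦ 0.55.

1.00

(r -> p): 0.43 ≤ 0.87, so result = 1
~p: Gödel ¬ of 0.87 = 0 (operand ≠ 0)
(s -> ~p): 0.33 > 0, so result = 0
((r -> p) \/ (s -> ~p)) = max(1, 0) = 1
(s \/ s) = max(0.33, 0.33) = 0.33
(((r -> p) \/ (s -> ~p)) -> (s \/ s)): 1 > 0.33, so result = 0.33
((((r -> p) \/ (s -> ~p)) -> (s \/ s)) /\ s) = min(0.33, 0.33) = 0.33
~s: Gödel ¬ of 0.33 = 0 (operand ≠ 0)
(q -> ~s): 0.55 > 0, so result = 0
((q -> ~s) -> p): 0 ≤ 0.87, so result = 1
~s: Gödel ¬ of 0.33 = 0 (operand ≠ 0)
(r -> ~s): 0.43 > 0, so result = 0
(((q -> ~s) -> p) -> (r -> ~s)): 1 > 0, so result = 0
~(((q -> ~s) -> p) -> (r -> ~s)): Gödel ¬ of 0 = 1 (operand is 0)
(((((r -> p) \/ (s -> ~p)) -> (s \/ s)) /\ s) -> ~(((q -> ~s) -> p) -> (r -> ~s))): 0.33 ≤ 1, so result = 1
~s: Gödel ¬ of 0.33 = 0 (operand ≠ 0)
(q -> ~s): 0.55 > 0, so result = 0
((q -> ~s) -> p): 0 ≤ 0.87, so result = 1
~s: Gödel ¬ of 0.33 = 0 (operand ≠ 0)
(r -> ~s): 0.43 > 0, so result = 0
(((q -> ~s) -> p) -> (r -> ~s)): 1 > 0, so result = 0
~(((q -> ~s) -> p) -> (r -> ~s)): Gödel ¬ of 0 = 1 (operand is 0)
(r -> p): 0.43 ≤ 0.87, so result = 1
~p: Gödel ¬ of 0.87 = 0 (operand ≠ 0)
(s -> ~p): 0.33 > 0, so result = 0
((r -> p) \/ (s -> ~p)) = max(1, 0) = 1
(s \/ s) = max(0.33, 0.33) = 0.33
(((r -> p) \/ (s -> ~p)) -> (s \/ s)): 1 > 0.33, so result = 0.33
((((r -> p) \/ (s -> ~p)) -> (s \/ s)) /\ s) = min(0.33, 0.33) = 0.33
(~(((q -> ~s) -> p) -> (r -> ~s)) -> ((((r -> p) \/ (s -> ~p)) -> (s \/ s)) /\ s)): 1 > 0.33, so result = 0.33
((((((r -> p) \/ (s -> ~p)) -> (s \/ s)) /\ s) -> ~(((q -> ~s) -> p) -> (r -> ~s))) \/ (~(((q -> ~s) -> p) -> (r -> ~s)) -> ((((r -> p) \/ (s -> ~p)) -> (s \/ s)) /\ s))) = max(1, 0.33) = 1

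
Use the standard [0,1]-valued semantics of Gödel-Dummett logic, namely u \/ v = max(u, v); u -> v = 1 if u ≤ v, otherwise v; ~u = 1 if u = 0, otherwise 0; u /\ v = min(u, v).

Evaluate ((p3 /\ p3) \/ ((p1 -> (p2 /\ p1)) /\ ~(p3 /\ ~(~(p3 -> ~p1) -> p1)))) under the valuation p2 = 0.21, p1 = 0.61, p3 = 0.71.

0.71

(p3 /\ p3) = min(0.71, 0.71) = 0.71
(p2 /\ p1) = min(0.21, 0.61) = 0.21
(p1 -> (p2 /\ p1)): 0.61 > 0.21, so result = 0.21
~p1: Gödel ¬ of 0.61 = 0 (operand ≠ 0)
(p3 -> ~p1): 0.71 > 0, so result = 0
~(p3 -> ~p1): Gödel ¬ of 0 = 1 (operand is 0)
(~(p3 -> ~p1) -> p1): 1 > 0.61, so result = 0.61
~(~(p3 -> ~p1) -> p1): Gödel ¬ of 0.61 = 0 (operand ≠ 0)
(p3 /\ ~(~(p3 -> ~p1) -> p1)) = min(0.71, 0) = 0
~(p3 /\ ~(~(p3 -> ~p1) -> p1)): Gödel ¬ of 0 = 1 (operand is 0)
((p1 -> (p2 /\ p1)) /\ ~(p3 /\ ~(~(p3 -> ~p1) -> p1))) = min(0.21, 1) = 0.21
((p3 /\ p3) \/ ((p1 -> (p2 /\ p1)) /\ ~(p3 /\ ~(~(p3 -> ~p1) -> p1)))) = max(0.71, 0.21) = 0.71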